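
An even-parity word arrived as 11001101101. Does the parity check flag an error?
Sum of received bits: 1+1+0+0+1+1+0+1+1+0+1 = 7; 7 mod 2 = 1. Result is 1 ≠ 0 → error detected.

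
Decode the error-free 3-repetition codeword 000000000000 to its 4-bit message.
Split into 3-bit blocks: 000 000 000 000
Data = 0000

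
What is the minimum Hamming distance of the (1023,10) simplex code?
d_min = 512 (every nonzero codeword of the simplex code S_10 has weight 2^(r−1) = 512).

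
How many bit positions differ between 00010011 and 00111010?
XOR = 00101001, count of 1s = 3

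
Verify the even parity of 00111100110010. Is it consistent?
Sum of all bits: 0+0+1+1+1+1+0+0+1+1+0+0+1+0 = 7; 7 mod 2 = 1. Result is 1 → parity error detected.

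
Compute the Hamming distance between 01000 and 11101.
XOR = 10101, count of 1s = 3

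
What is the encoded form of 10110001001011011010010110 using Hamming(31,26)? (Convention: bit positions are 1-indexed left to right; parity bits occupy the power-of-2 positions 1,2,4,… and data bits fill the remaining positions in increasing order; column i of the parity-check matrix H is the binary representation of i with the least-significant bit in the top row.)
Codeword c = d · G (mod 2), d = 10110001001011011010010110:
  c[0] = d·G[:,0] = (10110001001011011010010110)·(11011010101101010101010101) mod 2 = 1+0+0+1+0+0+0+0+0+0+1+0+0+1+0+1+0+0+0+0+0+1+0+1+0+0 mod 2 = 1
  c[1] = d·G[:,1] = (10110001001011011010010110)·(10110110011011001100110011) mod 2 = 1+0+1+1+0+0+0+0+0+0+1+0+1+1+0+0+1+0+0+0+0+1+0+0+1+0 mod 2 = 1
  c[2] = d·G[:,2] = (10110001001011011010010110)·(10000000000000000000000000) mod 2 = 1+0+0+0+0+0+0+0+0+0+0+0+0+0+0+0+0+0+0+0+0+0+0+0+0+0 mod 2 = 1
  c[3] = d·G[:,3] = (10110001001011011010010110)·(01110001111000111100001111) mod 2 = 0+0+1+1+0+0+0+1+0+0+1+0+0+0+0+1+1+0+0+0+0+0+0+1+1+0 mod 2 = 0
  c[4] = d·G[:,4] = (10110001001011011010010110)·(01000000000000000000000000) mod 2 = 0+0+0+0+0+0+0+0+0+0+0+0+0+0+0+0+0+0+0+0+0+0+0+0+0+0 mod 2 = 0
  c[5] = d·G[:,5] = (10110001001011011010010110)·(00100000000000000000000000) mod 2 = 0+0+1+0+0+0+0+0+0+0+0+0+0+0+0+0+0+0+0+0+0+0+0+0+0+0 mod 2 = 1
  c[6] = d·G[:,6] = (10110001001011011010010110)·(00010000000000000000000000) mod 2 = 0+0+0+1+0+0+0+0+0+0+0+0+0+0+0+0+0+0+0+0+0+0+0+0+0+0 mod 2 = 1
  c[7] = d·G[:,7] = (10110001001011011010010110)·(00001111111000000011111111) mod 2 = 0+0+0+0+0+0+0+1+0+0+1+0+0+0+0+0+0+0+1+0+0+1+0+1+1+0 mod 2 = 0
  c[8] = d·G[:,8] = (10110001001011011010010110)·(00001000000000000000000000) mod 2 = 0+0+0+0+0+0+0+0+0+0+0+0+0+0+0+0+0+0+0+0+0+0+0+0+0+0 mod 2 = 0
  c[9] = d·G[:,9] = (10110001001011011010010110)·(00000100000000000000000000) mod 2 = 0+0+0+0+0+0+0+0+0+0+0+0+0+0+0+0+0+0+0+0+0+0+0+0+0+0 mod 2 = 0
  c[10] = d·G[:,10] = (10110001001011011010010110)·(00000010000000000000000000) mod 2 = 0+0+0+0+0+0+0+0+0+0+0+0+0+0+0+0+0+0+0+0+0+0+0+0+0+0 mod 2 = 0
  c[11] = d·G[:,11] = (10110001001011011010010110)·(00000001000000000000000000) mod 2 = 0+0+0+0+0+0+0+1+0+0+0+0+0+0+0+0+0+0+0+0+0+0+0+0+0+0 mod 2 = 1
  c[12] = d·G[:,12] = (10110001001011011010010110)·(00000000100000000000000000) mod 2 = 0+0+0+0+0+0+0+0+0+0+0+0+0+0+0+0+0+0+0+0+0+0+0+0+0+0 mod 2 = 0
  c[13] = d·G[:,13] = (10110001001011011010010110)·(00000000010000000000000000) mod 2 = 0+0+0+0+0+0+0+0+0+0+0+0+0+0+0+0+0+0+0+0+0+0+0+0+0+0 mod 2 = 0
  c[14] = d·G[:,14] = (10110001001011011010010110)·(00000000001000000000000000) mod 2 = 0+0+0+0+0+0+0+0+0+0+1+0+0+0+0+0+0+0+0+0+0+0+0+0+0+0 mod 2 = 1
  c[15] = d·G[:,15] = (10110001001011011010010110)·(00000000000111111111111111) mod 2 = 0+0+0+0+0+0+0+0+0+0+0+0+1+1+0+1+1+0+1+0+0+1+0+1+1+0 mod 2 = 0
  c[16] = d·G[:,16] = (10110001001011011010010110)·(00000000000100000000000000) mod 2 = 0+0+0+0+0+0+0+0+0+0+0+0+0+0+0+0+0+0+0+0+0+0+0+0+0+0 mod 2 = 0
  c[17] = d·G[:,17] = (10110001001011011010010110)·(00000000000010000000000000) mod 2 = 0+0+0+0+0+0+0+0+0+0+0+0+1+0+0+0+0+0+0+0+0+0+0+0+0+0 mod 2 = 1
  c[18] = d·G[:,18] = (10110001001011011010010110)·(00000000000001000000000000) mod 2 = 0+0+0+0+0+0+0+0+0+0+0+0+0+1+0+0+0+0+0+0+0+0+0+0+0+0 mod 2 = 1
  c[19] = d·G[:,19] = (10110001001011011010010110)·(00000000000000100000000000) mod 2 = 0+0+0+0+0+0+0+0+0+0+0+0+0+0+0+0+0+0+0+0+0+0+0+0+0+0 mod 2 = 0
  c[20] = d·G[:,20] = (10110001001011011010010110)·(00000000000000010000000000) mod 2 = 0+0+0+0+0+0+0+0+0+0+0+0+0+0+0+1+0+0+0+0+0+0+0+0+0+0 mod 2 = 1
  c[21] = d·G[:,21] = (10110001001011011010010110)·(00000000000000001000000000) mod 2 = 0+0+0+0+0+0+0+0+0+0+0+0+0+0+0+0+1+0+0+0+0+0+0+0+0+0 mod 2 = 1
  c[22] = d·G[:,22] = (10110001001011011010010110)·(00000000000000000100000000) mod 2 = 0+0+0+0+0+0+0+0+0+0+0+0+0+0+0+0+0+0+0+0+0+0+0+0+0+0 mod 2 = 0
  c[23] = d·G[:,23] = (10110001001011011010010110)·(00000000000000000010000000) mod 2 = 0+0+0+0+0+0+0+0+0+0+0+0+0+0+0+0+0+0+1+0+0+0+0+0+0+0 mod 2 = 1
  c[24] = d·G[:,24] = (10110001001011011010010110)·(00000000000000000001000000) mod 2 = 0+0+0+0+0+0+0+0+0+0+0+0+0+0+0+0+0+0+0+0+0+0+0+0+0+0 mod 2 = 0
  c[25] = d·G[:,25] = (10110001001011011010010110)·(00000000000000000000100000) mod 2 = 0+0+0+0+0+0+0+0+0+0+0+0+0+0+0+0+0+0+0+0+0+0+0+0+0+0 mod 2 = 0
  c[26] = d·G[:,26] = (10110001001011011010010110)·(00000000000000000000010000) mod 2 = 0+0+0+0+0+0+0+0+0+0+0+0+0+0+0+0+0+0+0+0+0+1+0+0+0+0 mod 2 = 1
  c[27] = d·G[:,27] = (10110001001011011010010110)·(00000000000000000000001000) mod 2 = 0+0+0+0+0+0+0+0+0+0+0+0+0+0+0+0+0+0+0+0+0+0+0+0+0+0 mod 2 = 0
  c[28] = d·G[:,28] = (10110001001011011010010110)·(00000000000000000000000100) mod 2 = 0+0+0+0+0+0+0+0+0+0+0+0+0+0+0+0+0+0+0+0+0+0+0+1+0+0 mod 2 = 1
  c[29] = d·G[:,29] = (10110001001011011010010110)·(00000000000000000000000010) mod 2 = 0+0+0+0+0+0+0+0+0+0+0+0+0+0+0+0+0+0+0+0+0+0+0+0+1+0 mod 2 = 1
  c[30] = d·G[:,30] = (10110001001011011010010110)·(00000000000000000000000001) mod 2 = 0+0+0+0+0+0+0+0+0+0+0+0+0+0+0+0+0+0+0+0+0+0+0+0+0+0 mod 2 = 0
Codeword = 1110011000010010011011010010110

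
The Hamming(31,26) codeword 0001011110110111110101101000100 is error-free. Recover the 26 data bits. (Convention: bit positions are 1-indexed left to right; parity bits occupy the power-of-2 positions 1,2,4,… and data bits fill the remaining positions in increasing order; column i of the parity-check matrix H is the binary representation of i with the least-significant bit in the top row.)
Parity bits occupy power-of-2 positions; data bits are at positions {3,5,6,7,9,10,11,12,13,14,15,17,18,19,20,21,22,23,24,25,26,27,28,29,30,31} (1-indexed).
Extract: c[3]=0 c[5]=0 c[6]=1 c[7]=1 c[9]=1 c[10]=0 c[11]=1 c[12]=1 c[13]=0 c[14]=1 c[15]=1 c[17]=1 c[18]=1 c[19]=0 c[20]=1 c[21]=0 c[22]=1 c[23]=1 c[24]=0 c[25]=1 c[26]=0 c[27]=0 c[28]=0 c[29]=1 c[30]=0 c[31]=0
Data = 00111011011110101101000100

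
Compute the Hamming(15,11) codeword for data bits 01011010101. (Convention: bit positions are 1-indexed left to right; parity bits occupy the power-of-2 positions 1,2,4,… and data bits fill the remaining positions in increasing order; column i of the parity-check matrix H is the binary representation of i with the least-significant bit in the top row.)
Codeword c = d · G (mod 2), d = 01011010101:
  c[0] = d·G[:,0] = (01011010101)·(11011010101) mod 2 = 0+1+0+1+1+0+1+0+1+0+1 mod 2 = 0
  c[1] = d·G[:,1] = (01011010101)·(10110110011) mod 2 = 0+0+0+1+0+0+1+0+0+0+1 mod 2 = 1
  c[2] = d·G[:,2] = (01011010101)·(10000000000) mod 2 = 0+0+0+0+0+0+0+0+0+0+0 mod 2 = 0
  c[3] = d·G[:,3] = (01011010101)·(01110001111) mod 2 = 0+1+0+1+0+0+0+0+1+0+1 mod 2 = 0
  c[4] = d·G[:,4] = (01011010101)·(01000000000) mod 2 = 0+1+0+0+0+0+0+0+0+0+0 mod 2 = 1
  c[5] = d·G[:,5] = (01011010101)·(00100000000) mod 2 = 0+0+0+0+0+0+0+0+0+0+0 mod 2 = 0
  c[6] = d·G[:,6] = (01011010101)·(00010000000) mod 2 = 0+0+0+1+0+0+0+0+0+0+0 mod 2 = 1
  c[7] = d·G[:,7] = (01011010101)·(00001111111) mod 2 = 0+0+0+0+1+0+1+0+1+0+1 mod 2 = 0
  c[8] = d·G[:,8] = (01011010101)·(00001000000) mod 2 = 0+0+0+0+1+0+0+0+0+0+0 mod 2 = 1
  c[9] = d·G[:,9] = (01011010101)·(00000100000) mod 2 = 0+0+0+0+0+0+0+0+0+0+0 mod 2 = 0
  c[10] = d·G[:,10] = (01011010101)·(00000010000) mod 2 = 0+0+0+0+0+0+1+0+0+0+0 mod 2 = 1
  c[11] = d·G[:,11] = (01011010101)·(00000001000) mod 2 = 0+0+0+0+0+0+0+0+0+0+0 mod 2 = 0
  c[12] = d·G[:,12] = (01011010101)·(00000000100) mod 2 = 0+0+0+0+0+0+0+0+1+0+0 mod 2 = 1
  c[13] = d·G[:,13] = (01011010101)·(00000000010) mod 2 = 0+0+0+0+0+0+0+0+0+0+0 mod 2 = 0
  c[14] = d·G[:,14] = (01011010101)·(00000000001) mod 2 = 0+0+0+0+0+0+0+0+0+0+1 mod 2 = 1
Codeword = 010010101010101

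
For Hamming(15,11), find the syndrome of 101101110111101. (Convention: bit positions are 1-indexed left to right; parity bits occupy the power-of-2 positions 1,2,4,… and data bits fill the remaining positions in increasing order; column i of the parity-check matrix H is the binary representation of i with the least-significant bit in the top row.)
Syndrome s = H · r^T (mod 2), r = 101101110111101:
  s[0] = (101010101010101)·(101101110111101) mod 2 = 1+0+1+0+0+0+1+0+0+0+1+0+1+0+1 mod 2 = 0
  s[1] = (011001100110011)·(101101110111101) mod 2 = 0+0+1+0+0+1+1+0+0+1+1+0+0+0+1 mod 2 = 0
  s[2] = (000111100001111)·(101101110111101) mod 2 = 0+0+0+1+0+1+1+0+0+0+0+1+1+0+1 mod 2 = 0
  s[3] = (000000011111111)·(101101110111101) mod 2 = 0+0+0+0+0+0+0+1+0+1+1+1+1+0+1 mod 2 = 0
Syndrome = 0000
s = 0: no error detected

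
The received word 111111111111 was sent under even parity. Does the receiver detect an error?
Sum of received bits: 1+1+1+1+1+1+1+1+1+1+1+1 = 12; 12 mod 2 = 0. Result is 0 → no error detected.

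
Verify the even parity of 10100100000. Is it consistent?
Sum of all bits: 1+0+1+0+0+1+0+0+0+0+0 = 3; 3 mod 2 = 1. Result is 1 → parity error detected.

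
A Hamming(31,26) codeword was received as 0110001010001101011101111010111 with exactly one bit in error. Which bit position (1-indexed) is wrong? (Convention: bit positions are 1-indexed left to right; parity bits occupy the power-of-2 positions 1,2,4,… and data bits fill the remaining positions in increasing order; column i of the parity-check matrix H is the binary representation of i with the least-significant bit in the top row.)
Syndrome s = H · r^T (mod 2), r = 0110001010001101011101111010111:
  s[0] = (1010101010101010101010101010101)·(0110001010001101011101111010111) mod 2 = 0+0+1+0+0+0+1+0+1+0+0+0+1+0+0+0+0+0+1+0+0+0+1+0+1+0+1+0+1+0+1 mod 2 = 0
  s[1] = (0110011001100110011001100110011)·(0110001010001101011101111010111) mod 2 = 0+1+1+0+0+0+1+0+0+0+0+0+0+1+0+0+0+1+1+0+0+1+1+0+0+0+1+0+0+1+1 mod 2 = 1
  s[2] = (0001111000011110000111100001111)·(0110001010001101011101111010111) mod 2 = 0+0+0+0+0+0+1+0+0+0+0+0+1+1+0+0+0+0+0+1+0+1+1+0+0+0+0+0+1+1+1 mod 2 = 1
  s[3] = (0000000111111110000000011111111)·(0110001010001101011101111010111) mod 2 = 0+0+0+0+0+0+0+0+1+0+0+0+1+1+0+0+0+0+0+0+0+0+0+1+1+0+1+0+1+1+1 mod 2 = 1
  s[4] = (0000000000000001111111111111111)·(0110001010001101011101111010111) mod 2 = 0+0+0+0+0+0+0+0+0+0+0+0+0+0+0+1+0+1+1+1+0+1+1+1+1+0+1+0+1+1+1 mod 2 = 0
Syndrome = 01110
Column i of H is the binary representation of i, so the syndrome is the binary index of the flipped bit.
Read s = 01110 with s[0] as LSB: 0·2^0 + 1·2^1 + 1·2^2 + 1·2^3 + 0·2^4 = 14.
Error is at bit position 14.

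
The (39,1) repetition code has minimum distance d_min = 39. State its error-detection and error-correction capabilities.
Detection only: up to d_min − 1 = 38 errors.
Correction: up to ⌊(d_min − 1)/2⌋ = ⌊38/2⌋ = 19 errors.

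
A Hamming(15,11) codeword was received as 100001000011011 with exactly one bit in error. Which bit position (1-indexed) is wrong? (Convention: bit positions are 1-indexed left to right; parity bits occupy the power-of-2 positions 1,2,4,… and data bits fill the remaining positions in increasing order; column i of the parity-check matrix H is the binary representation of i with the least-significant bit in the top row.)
Syndrome s = H · r^T (mod 2), r = 100001000011011:
  s[0] = (101010101010101)·(100001000011011) mod 2 = 1+0+0+0+0+0+0+0+0+0+1+0+0+0+1 mod 2 = 1
  s[1] = (011001100110011)·(100001000011011) mod 2 = 0+0+0+0+0+1+0+0+0+0+1+0+0+1+1 mod 2 = 0
  s[2] = (000111100001111)·(100001000011011) mod 2 = 0+0+0+0+0+1+0+0+0+0+0+1+0+1+1 mod 2 = 0
  s[3] = (000000011111111)·(100001000011011) mod 2 = 0+0+0+0+0+0+0+0+0+0+1+1+0+1+1 mod 2 = 0
Syndrome = 1000
Column i of H is the binary representation of i, so the syndrome is the binary index of the flipped bit.
Read s = 1000 with s[0] as LSB: 1·2^0 + 0·2^1 + 0·2^2 + 0·2^3 = 1.
Error is at bit position 1.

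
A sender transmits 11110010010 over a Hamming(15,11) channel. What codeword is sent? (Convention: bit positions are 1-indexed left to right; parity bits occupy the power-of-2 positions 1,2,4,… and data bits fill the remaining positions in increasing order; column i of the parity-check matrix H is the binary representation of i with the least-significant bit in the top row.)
Codeword c = d · G (mod 2), d = 11110010010:
  c[0] = d·G[:,0] = (11110010010)·(11011010101) mod 2 = 1+1+0+1+0+0+1+0+0+0+0 mod 2 = 0
  c[1] = d·G[:,1] = (11110010010)·(10110110011) mod 2 = 1+0+1+1+0+0+1+0+0+1+0 mod 2 = 1
  c[2] = d·G[:,2] = (11110010010)·(10000000000) mod 2 = 1+0+0+0+0+0+0+0+0+0+0 mod 2 = 1
  c[3] = d·G[:,3] = (11110010010)·(01110001111) mod 2 = 0+1+1+1+0+0+0+0+0+1+0 mod 2 = 0
  c[4] = d·G[:,4] = (11110010010)·(01000000000) mod 2 = 0+1+0+0+0+0+0+0+0+0+0 mod 2 = 1
  c[5] = d·G[:,5] = (11110010010)·(00100000000) mod 2 = 0+0+1+0+0+0+0+0+0+0+0 mod 2 = 1
  c[6] = d·G[:,6] = (11110010010)·(00010000000) mod 2 = 0+0+0+1+0+0+0+0+0+0+0 mod 2 = 1
  c[7] = d·G[:,7] = (11110010010)·(00001111111) mod 2 = 0+0+0+0+0+0+1+0+0+1+0 mod 2 = 0
  c[8] = d·G[:,8] = (11110010010)·(00001000000) mod 2 = 0+0+0+0+0+0+0+0+0+0+0 mod 2 = 0
  c[9] = d·G[:,9] = (11110010010)·(00000100000) mod 2 = 0+0+0+0+0+0+0+0+0+0+0 mod 2 = 0
  c[10] = d·G[:,10] = (11110010010)·(00000010000) mod 2 = 0+0+0+0+0+0+1+0+0+0+0 mod 2 = 1
  c[11] = d·G[:,11] = (11110010010)·(00000001000) mod 2 = 0+0+0+0+0+0+0+0+0+0+0 mod 2 = 0
  c[12] = d·G[:,12] = (11110010010)·(00000000100) mod 2 = 0+0+0+0+0+0+0+0+0+0+0 mod 2 = 0
  c[13] = d·G[:,13] = (11110010010)·(00000000010) mod 2 = 0+0+0+0+0+0+0+0+0+1+0 mod 2 = 1
  c[14] = d·G[:,14] = (11110010010)·(00000000001) mod 2 = 0+0+0+0+0+0+0+0+0+0+0 mod 2 = 0
Codeword = 011011100010010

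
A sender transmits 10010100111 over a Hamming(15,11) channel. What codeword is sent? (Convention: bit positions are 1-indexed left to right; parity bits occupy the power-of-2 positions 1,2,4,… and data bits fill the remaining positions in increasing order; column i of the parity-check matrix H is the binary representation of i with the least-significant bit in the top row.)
Codeword c = d · G (mod 2), d = 10010100111:
  c[0] = d·G[:,0] = (10010100111)·(11011010101) mod 2 = 1+0+0+1+0+0+0+0+1+0+1 mod 2 = 0
  c[1] = d·G[:,1] = (10010100111)·(10110110011) mod 2 = 1+0+0+1+0+1+0+0+0+1+1 mod 2 = 1
  c[2] = d·G[:,2] = (10010100111)·(10000000000) mod 2 = 1+0+0+0+0+0+0+0+0+0+0 mod 2 = 1
  c[3] = d·G[:,3] = (10010100111)·(01110001111) mod 2 = 0+0+0+1+0+0+0+0+1+1+1 mod 2 = 0
  c[4] = d·G[:,4] = (10010100111)·(01000000000) mod 2 = 0+0+0+0+0+0+0+0+0+0+0 mod 2 = 0
  c[5] = d·G[:,5] = (10010100111)·(00100000000) mod 2 = 0+0+0+0+0+0+0+0+0+0+0 mod 2 = 0
  c[6] = d·G[:,6] = (10010100111)·(00010000000) mod 2 = 0+0+0+1+0+0+0+0+0+0+0 mod 2 = 1
  c[7] = d·G[:,7] = (10010100111)·(00001111111) mod 2 = 0+0+0+0+0+1+0+0+1+1+1 mod 2 = 0
  c[8] = d·G[:,8] = (10010100111)·(00001000000) mod 2 = 0+0+0+0+0+0+0+0+0+0+0 mod 2 = 0
  c[9] = d·G[:,9] = (10010100111)·(00000100000) mod 2 = 0+0+0+0+0+1+0+0+0+0+0 mod 2 = 1
  c[10] = d·G[:,10] = (10010100111)·(00000010000) mod 2 = 0+0+0+0+0+0+0+0+0+0+0 mod 2 = 0
  c[11] = d·G[:,11] = (10010100111)·(00000001000) mod 2 = 0+0+0+0+0+0+0+0+0+0+0 mod 2 = 0
  c[12] = d·G[:,12] = (10010100111)·(00000000100) mod 2 = 0+0+0+0+0+0+0+0+1+0+0 mod 2 = 1
  c[13] = d·G[:,13] = (10010100111)·(00000000010) mod 2 = 0+0+0+0+0+0+0+0+0+1+0 mod 2 = 1
  c[14] = d·G[:,14] = (10010100111)·(00000000001) mod 2 = 0+0+0+0+0+0+0+0+0+0+1 mod 2 = 1
Codeword = 011000100100111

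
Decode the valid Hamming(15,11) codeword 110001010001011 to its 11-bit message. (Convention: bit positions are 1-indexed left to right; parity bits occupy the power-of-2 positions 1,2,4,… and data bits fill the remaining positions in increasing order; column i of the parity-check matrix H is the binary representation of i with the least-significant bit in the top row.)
Parity bits occupy power-of-2 positions; data bits are at positions {3,5,6,7,9,10,11,12,13,14,15} (1-indexed).
Extract: c[3]=0 c[5]=0 c[6]=1 c[7]=0 c[9]=0 c[10]=0 c[11]=0 c[12]=1 c[13]=0 c[14]=1 c[15]=1
Data = 00100001011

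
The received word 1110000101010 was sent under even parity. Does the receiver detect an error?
Sum of received bits: 1+1+1+0+0+0+0+1+0+1+0+1+0 = 6; 6 mod 2 = 0. Result is 0 → no error detected.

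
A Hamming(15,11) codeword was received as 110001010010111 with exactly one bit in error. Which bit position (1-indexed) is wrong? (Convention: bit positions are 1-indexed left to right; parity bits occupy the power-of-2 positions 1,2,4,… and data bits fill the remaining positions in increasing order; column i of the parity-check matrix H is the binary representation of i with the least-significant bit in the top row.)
Syndrome s = H · r^T (mod 2), r = 110001010010111:
  s[0] = (101010101010101)·(110001010010111) mod 2 = 1+0+0+0+0+0+0+0+0+0+1+0+1+0+1 mod 2 = 0
  s[1] = (011001100110011)·(110001010010111) mod 2 = 0+1+0+0+0+1+0+0+0+0+1+0+0+1+1 mod 2 = 1
  s[2] = (000111100001111)·(110001010010111) mod 2 = 0+0+0+0+0+1+0+0+0+0+0+0+1+1+1 mod 2 = 0
  s[3] = (000000011111111)·(110001010010111) mod 2 = 0+0+0+0+0+0+0+1+0+0+1+0+1+1+1 mod 2 = 1
Syndrome = 0101
Column i of H is the binary representation of i, so the syndrome is the binary index of the flipped bit.
Read s = 0101 with s[0] as LSB: 0·2^0 + 1·2^1 + 0·2^2 + 1·2^3 = 10.
Error is at bit position 10.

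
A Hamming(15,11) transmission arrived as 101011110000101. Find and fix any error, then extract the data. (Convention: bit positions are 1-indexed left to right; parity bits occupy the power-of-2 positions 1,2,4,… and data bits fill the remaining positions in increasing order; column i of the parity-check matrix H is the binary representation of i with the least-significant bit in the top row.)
Syndrome s = H · r^T (mod 2), r = 101011110000101:
  s[0] = (101010101010101)·(101011110000101) mod 2 = 1+0+1+0+1+0+1+0+0+0+0+0+1+0+1 mod 2 = 0
  s[1] = (011001100110011)·(101011110000101) mod 2 = 0+0+1+0+0+1+1+0+0+0+0+0+0+0+1 mod 2 = 0
  s[2] = (000111100001111)·(101011110000101) mod 2 = 0+0+0+0+1+1+1+0+0+0+0+0+1+0+1 mod 2 = 1
  s[3] = (000000011111111)·(101011110000101) mod 2 = 0+0+0+0+0+0+0+1+0+0+0+0+1+0+1 mod 2 = 1
Syndrome = 0011
Column 12 of H equals this syndrome → error at bit 12 (1-indexed).
Flip bit 12: 101011110000101 → 101011110001101
Extract data bits at positions {3,5,6,7,9,10,11,12,13,14,15}: 11110001101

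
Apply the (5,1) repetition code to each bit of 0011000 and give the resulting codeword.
Repeat each bit 5× and concatenate:
0→00000  0→00000  1→11111  1→11111  0→00000  0→00000  0→00000
Codeword = 00000000001111111111000000000000000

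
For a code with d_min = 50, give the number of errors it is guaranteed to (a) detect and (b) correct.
(a) Detection requires d_min ≥ e+1, so e ≤ d_min − 1 = 49.
(b) Correction requires d_min ≥ 2t+1, so t ≤ ⌊(d_min − 1)/2⌋ = ⌊49/2⌋ = 24.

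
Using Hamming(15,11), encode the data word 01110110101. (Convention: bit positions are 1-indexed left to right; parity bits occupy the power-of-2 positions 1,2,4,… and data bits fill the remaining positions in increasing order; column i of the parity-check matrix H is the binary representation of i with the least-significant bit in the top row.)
Codeword c = d · G (mod 2), d = 01110110101:
  c[0] = d·G[:,0] = (01110110101)·(11011010101) mod 2 = 0+1+0+1+0+0+1+0+1+0+1 mod 2 = 1
  c[1] = d·G[:,1] = (01110110101)·(10110110011) mod 2 = 0+0+1+1+0+1+1+0+0+0+1 mod 2 = 1
  c[2] = d·G[:,2] = (01110110101)·(10000000000) mod 2 = 0+0+0+0+0+0+0+0+0+0+0 mod 2 = 0
  c[3] = d·G[:,3] = (01110110101)·(01110001111) mod 2 = 0+1+1+1+0+0+0+0+1+0+1 mod 2 = 1
  c[4] = d·G[:,4] = (01110110101)·(01000000000) mod 2 = 0+1+0+0+0+0+0+0+0+0+0 mod 2 = 1
  c[5] = d·G[:,5] = (01110110101)·(00100000000) mod 2 = 0+0+1+0+0+0+0+0+0+0+0 mod 2 = 1
  c[6] = d·G[:,6] = (01110110101)·(00010000000) mod 2 = 0+0+0+1+0+0+0+0+0+0+0 mod 2 = 1
  c[7] = d·G[:,7] = (01110110101)·(00001111111) mod 2 = 0+0+0+0+0+1+1+0+1+0+1 mod 2 = 0
  c[8] = d·G[:,8] = (01110110101)·(00001000000) mod 2 = 0+0+0+0+0+0+0+0+0+0+0 mod 2 = 0
  c[9] = d·G[:,9] = (01110110101)·(00000100000) mod 2 = 0+0+0+0+0+1+0+0+0+0+0 mod 2 = 1
  c[10] = d·G[:,10] = (01110110101)·(00000010000) mod 2 = 0+0+0+0+0+0+1+0+0+0+0 mod 2 = 1
  c[11] = d·G[:,11] = (01110110101)·(00000001000) mod 2 = 0+0+0+0+0+0+0+0+0+0+0 mod 2 = 0
  c[12] = d·G[:,12] = (01110110101)·(00000000100) mod 2 = 0+0+0+0+0+0+0+0+1+0+0 mod 2 = 1
  c[13] = d·G[:,13] = (01110110101)·(00000000010) mod 2 = 0+0+0+0+0+0+0+0+0+0+0 mod 2 = 0
  c[14] = d·G[:,14] = (01110110101)·(00000000001) mod 2 = 0+0+0+0+0+0+0+0+0+0+1 mod 2 = 1
Codeword = 110111100110101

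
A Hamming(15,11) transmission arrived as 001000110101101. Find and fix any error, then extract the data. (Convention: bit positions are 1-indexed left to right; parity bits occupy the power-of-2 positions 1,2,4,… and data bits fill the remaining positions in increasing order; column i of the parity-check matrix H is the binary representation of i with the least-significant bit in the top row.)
Syndrome s = H · r^T (mod 2), r = 001000110101101:
  s[0] = (101010101010101)·(001000110101101) mod 2 = 0+0+1+0+0+0+1+0+0+0+0+0+1+0+1 mod 2 = 0
  s[1] = (011001100110011)·(001000110101101) mod 2 = 0+0+1+0+0+0+1+0+0+1+0+0+0+0+1 mod 2 = 0
  s[2] = (000111100001111)·(001000110101101) mod 2 = 0+0+0+0+0+0+1+0+0+0+0+1+1+0+1 mod 2 = 0
  s[3] = (000000011111111)·(001000110101101) mod 2 = 0+0+0+0+0+0+0+1+0+1+0+1+1+0+1 mod 2 = 1
Syndrome = 0001
Column 8 of H equals this syndrome → error at bit 8 (1-indexed).
Flip bit 8: 001000110101101 → 001000100101101
Extract data bits at positions {3,5,6,7,9,10,11,12,13,14,15}: 10010101101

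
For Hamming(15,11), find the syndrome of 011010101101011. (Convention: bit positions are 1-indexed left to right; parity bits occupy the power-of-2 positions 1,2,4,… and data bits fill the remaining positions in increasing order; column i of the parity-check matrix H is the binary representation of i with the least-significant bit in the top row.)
Syndrome s = H · r^T (mod 2), r = 011010101101011:
  s[0] = (101010101010101)·(011010101101011) mod 2 = 0+0+1+0+1+0+1+0+1+0+0+0+0+0+1 mod 2 = 1
  s[1] = (011001100110011)·(011010101101011) mod 2 = 0+1+1+0+0+0+1+0+0+1+0+0+0+1+1 mod 2 = 0
  s[2] = (000111100001111)·(011010101101011) mod 2 = 0+0+0+0+1+0+1+0+0+0+0+1+0+1+1 mod 2 = 1
  s[3] = (000000011111111)·(011010101101011) mod 2 = 0+0+0+0+0+0+0+0+1+1+0+1+0+1+1 mod 2 = 1
Syndrome = 1011
Non-zero syndrome: error at position 13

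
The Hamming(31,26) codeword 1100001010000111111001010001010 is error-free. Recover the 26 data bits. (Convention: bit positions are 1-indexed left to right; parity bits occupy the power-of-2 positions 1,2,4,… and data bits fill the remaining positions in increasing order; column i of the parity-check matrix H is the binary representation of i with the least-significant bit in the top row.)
Parity bits occupy power-of-2 positions; data bits are at positions {3,5,6,7,9,10,11,12,13,14,15,17,18,19,20,21,22,23,24,25,26,27,28,29,30,31} (1-indexed).
Extract: c[3]=0 c[5]=0 c[6]=0 c[7]=1 c[9]=1 c[10]=0 c[11]=0 c[12]=0 c[13]=0 c[14]=1 c[15]=1 c[17]=1 c[18]=1 c[19]=1 c[20]=0 c[21]=0 c[22]=1 c[23]=0 c[24]=1 c[25]=0 c[26]=0 c[27]=0 c[28]=1 c[29]=0 c[30]=1 c[31]=0
Data = 00011000011111001010001010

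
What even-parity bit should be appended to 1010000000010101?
Sum of data bits: 1+0+1+0+0+0+0+0+0+0+0+1+0+1+0+1 = 5.
5 mod 2 = 1, so parity bit = 1.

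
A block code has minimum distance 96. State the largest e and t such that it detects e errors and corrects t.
(a) Detection requires d_min ≥ e+1, so e ≤ d_min − 1 = 95.
(b) Correction requires d_min ≥ 2t+1, so t ≤ ⌊(d_min − 1)/2⌋ = ⌊95/2⌋ = 47.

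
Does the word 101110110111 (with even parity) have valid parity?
Sum of all bits: 1+0+1+1+1+0+1+1+0+1+1+1 = 9; 9 mod 2 = 1. Result is 1 → parity error detected.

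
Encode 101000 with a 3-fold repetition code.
Repeat each bit 3× and concatenate:
1→111  0→000  1→111  0→000  0→000  0→000
Codeword = 111000111000000000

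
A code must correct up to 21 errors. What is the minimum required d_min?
Correcting t errors requires d_min ≥ 2t + 1 = 2·21 + 1 = 43.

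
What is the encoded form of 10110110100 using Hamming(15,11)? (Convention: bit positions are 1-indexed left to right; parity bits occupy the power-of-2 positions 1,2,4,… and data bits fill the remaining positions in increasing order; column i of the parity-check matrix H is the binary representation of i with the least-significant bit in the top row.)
Codeword c = d · G (mod 2), d = 10110110100:
  c[0] = d·G[:,0] = (10110110100)·(11011010101) mod 2 = 1+0+0+1+0+0+1+0+1+0+0 mod 2 = 0
  c[1] = d·G[:,1] = (10110110100)·(10110110011) mod 2 = 1+0+1+1+0+1+1+0+0+0+0 mod 2 = 1
  c[2] = d·G[:,2] = (10110110100)·(10000000000) mod 2 = 1+0+0+0+0+0+0+0+0+0+0 mod 2 = 1
  c[3] = d·G[:,3] = (10110110100)·(01110001111) mod 2 = 0+0+1+1+0+0+0+0+1+0+0 mod 2 = 1
  c[4] = d·G[:,4] = (10110110100)·(01000000000) mod 2 = 0+0+0+0+0+0+0+0+0+0+0 mod 2 = 0
  c[5] = d·G[:,5] = (10110110100)·(00100000000) mod 2 = 0+0+1+0+0+0+0+0+0+0+0 mod 2 = 1
  c[6] = d·G[:,6] = (10110110100)·(00010000000) mod 2 = 0+0+0+1+0+0+0+0+0+0+0 mod 2 = 1
  c[7] = d·G[:,7] = (10110110100)·(00001111111) mod 2 = 0+0+0+0+0+1+1+0+1+0+0 mod 2 = 1
  c[8] = d·G[:,8] = (10110110100)·(00001000000) mod 2 = 0+0+0+0+0+0+0+0+0+0+0 mod 2 = 0
  c[9] = d·G[:,9] = (10110110100)·(00000100000) mod 2 = 0+0+0+0+0+1+0+0+0+0+0 mod 2 = 1
  c[10] = d·G[:,10] = (10110110100)·(00000010000) mod 2 = 0+0+0+0+0+0+1+0+0+0+0 mod 2 = 1
  c[11] = d·G[:,11] = (10110110100)·(00000001000) mod 2 = 0+0+0+0+0+0+0+0+0+0+0 mod 2 = 0
  c[12] = d·G[:,12] = (10110110100)·(00000000100) mod 2 = 0+0+0+0+0+0+0+0+1+0+0 mod 2 = 1
  c[13] = d·G[:,13] = (10110110100)·(00000000010) mod 2 = 0+0+0+0+0+0+0+0+0+0+0 mod 2 = 0
  c[14] = d·G[:,14] = (10110110100)·(00000000001) mod 2 = 0+0+0+0+0+0+0+0+0+0+0 mod 2 = 0
Codeword = 011101110110100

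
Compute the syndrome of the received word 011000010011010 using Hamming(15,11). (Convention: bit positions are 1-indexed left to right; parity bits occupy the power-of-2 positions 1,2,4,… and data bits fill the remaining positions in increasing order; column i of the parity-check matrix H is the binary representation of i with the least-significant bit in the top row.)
Syndrome s = H · r^T (mod 2), r = 011000010011010:
  s[0] = (101010101010101)·(011000010011010) mod 2 = 0+0+1+0+0+0+0+0+0+0+1+0+0+0+0 mod 2 = 0
  s[1] = (011001100110011)·(011000010011010) mod 2 = 0+1+1+0+0+0+0+0+0+0+1+0+0+1+0 mod 2 = 0
  s[2] = (000111100001111)·(011000010011010) mod 2 = 0+0+0+0+0+0+0+0+0+0+0+1+0+1+0 mod 2 = 0
  s[3] = (000000011111111)·(011000010011010) mod 2 = 0+0+0+0+0+0+0+1+0+0+1+1+0+1+0 mod 2 = 0
Syndrome = 0000
s = 0: no error detected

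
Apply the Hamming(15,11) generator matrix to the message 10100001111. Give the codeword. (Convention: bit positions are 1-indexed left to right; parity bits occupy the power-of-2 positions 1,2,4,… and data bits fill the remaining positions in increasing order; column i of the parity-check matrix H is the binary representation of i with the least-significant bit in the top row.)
Codeword c = d · G (mod 2), d = 10100001111:
  c[0] = d·G[:,0] = (10100001111)·(11011010101) mod 2 = 1+0+0+0+0+0+0+0+1+0+1 mod 2 = 1
  c[1] = d·G[:,1] = (10100001111)·(10110110011) mod 2 = 1+0+1+0+0+0+0+0+0+1+1 mod 2 = 0
  c[2] = d·G[:,2] = (10100001111)·(10000000000) mod 2 = 1+0+0+0+0+0+0+0+0+0+0 mod 2 = 1
  c[3] = d·G[:,3] = (10100001111)·(01110001111) mod 2 = 0+0+1+0+0+0+0+1+1+1+1 mod 2 = 1
  c[4] = d·G[:,4] = (10100001111)·(01000000000) mod 2 = 0+0+0+0+0+0+0+0+0+0+0 mod 2 = 0
  c[5] = d·G[:,5] = (10100001111)·(00100000000) mod 2 = 0+0+1+0+0+0+0+0+0+0+0 mod 2 = 1
  c[6] = d·G[:,6] = (10100001111)·(00010000000) mod 2 = 0+0+0+0+0+0+0+0+0+0+0 mod 2 = 0
  c[7] = d·G[:,7] = (10100001111)·(00001111111) mod 2 = 0+0+0+0+0+0+0+1+1+1+1 mod 2 = 0
  c[8] = d·G[:,8] = (10100001111)·(00001000000) mod 2 = 0+0+0+0+0+0+0+0+0+0+0 mod 2 = 0
  c[9] = d·G[:,9] = (10100001111)·(00000100000) mod 2 = 0+0+0+0+0+0+0+0+0+0+0 mod 2 = 0
  c[10] = d·G[:,10] = (10100001111)·(00000010000) mod 2 = 0+0+0+0+0+0+0+0+0+0+0 mod 2 = 0
  c[11] = d·G[:,11] = (10100001111)·(00000001000) mod 2 = 0+0+0+0+0+0+0+1+0+0+0 mod 2 = 1
  c[12] = d·G[:,12] = (10100001111)·(00000000100) mod 2 = 0+0+0+0+0+0+0+0+1+0+0 mod 2 = 1
  c[13] = d·G[:,13] = (10100001111)·(00000000010) mod 2 = 0+0+0+0+0+0+0+0+0+1+0 mod 2 = 1
  c[14] = d·G[:,14] = (10100001111)·(00000000001) mod 2 = 0+0+0+0+0+0+0+0+0+0+1 mod 2 = 1
Codeword = 101101000001111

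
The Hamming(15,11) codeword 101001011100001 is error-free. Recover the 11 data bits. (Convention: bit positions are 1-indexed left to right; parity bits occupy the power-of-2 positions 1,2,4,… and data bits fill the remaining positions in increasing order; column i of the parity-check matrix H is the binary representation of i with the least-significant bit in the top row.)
Parity bits occupy power-of-2 positions; data bits are at positions {3,5,6,7,9,10,11,12,13,14,15} (1-indexed).
Extract: c[3]=1 c[5]=0 c[6]=1 c[7]=0 c[9]=1 c[10]=1 c[11]=0 c[12]=0 c[13]=0 c[14]=0 c[15]=1
Data = 10101100001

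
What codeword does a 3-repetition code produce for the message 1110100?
Repeat each bit 3× and concatenate:
1→111  1→111  1→111  0→000  1→111  0→000  0→000
Codeword = 111111111000111000000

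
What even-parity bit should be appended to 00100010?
Sum of data bits: 0+0+1+0+0+0+1+0 = 2.
2 mod 2 = 0, so parity bit = 0.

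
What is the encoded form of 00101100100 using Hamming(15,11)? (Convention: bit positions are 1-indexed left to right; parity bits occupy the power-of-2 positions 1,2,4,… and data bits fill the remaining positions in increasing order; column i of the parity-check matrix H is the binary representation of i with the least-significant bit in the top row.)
Codeword c = d · G (mod 2), d = 00101100100:
  c[0] = d·G[:,0] = (00101100100)·(11011010101) mod 2 = 0+0+0+0+1+0+0+0+1+0+0 mod 2 = 0
  c[1] = d·G[:,1] = (00101100100)·(10110110011) mod 2 = 0+0+1+0+0+1+0+0+0+0+0 mod 2 = 0
  c[2] = d·G[:,2] = (00101100100)·(10000000000) mod 2 = 0+0+0+0+0+0+0+0+0+0+0 mod 2 = 0
  c[3] = d·G[:,3] = (00101100100)·(01110001111) mod 2 = 0+0+1+0+0+0+0+0+1+0+0 mod 2 = 0
  c[4] = d·G[:,4] = (00101100100)·(01000000000) mod 2 = 0+0+0+0+0+0+0+0+0+0+0 mod 2 = 0
  c[5] = d·G[:,5] = (00101100100)·(00100000000) mod 2 = 0+0+1+0+0+0+0+0+0+0+0 mod 2 = 1
  c[6] = d·G[:,6] = (00101100100)·(00010000000) mod 2 = 0+0+0+0+0+0+0+0+0+0+0 mod 2 = 0
  c[7] = d·G[:,7] = (00101100100)·(00001111111) mod 2 = 0+0+0+0+1+1+0+0+1+0+0 mod 2 = 1
  c[8] = d·G[:,8] = (00101100100)·(00001000000) mod 2 = 0+0+0+0+1+0+0+0+0+0+0 mod 2 = 1
  c[9] = d·G[:,9] = (00101100100)·(00000100000) mod 2 = 0+0+0+0+0+1+0+0+0+0+0 mod 2 = 1
  c[10] = d·G[:,10] = (00101100100)·(00000010000) mod 2 = 0+0+0+0+0+0+0+0+0+0+0 mod 2 = 0
  c[11] = d·G[:,11] = (00101100100)·(00000001000) mod 2 = 0+0+0+0+0+0+0+0+0+0+0 mod 2 = 0
  c[12] = d·G[:,12] = (00101100100)·(00000000100) mod 2 = 0+0+0+0+0+0+0+0+1+0+0 mod 2 = 1
  c[13] = d·G[:,13] = (00101100100)·(00000000010) mod 2 = 0+0+0+0+0+0+0+0+0+0+0 mod 2 = 0
  c[14] = d·G[:,14] = (00101100100)·(00000000001) mod 2 = 0+0+0+0+0+0+0+0+0+0+0 mod 2 = 0
Codeword = 000001011100100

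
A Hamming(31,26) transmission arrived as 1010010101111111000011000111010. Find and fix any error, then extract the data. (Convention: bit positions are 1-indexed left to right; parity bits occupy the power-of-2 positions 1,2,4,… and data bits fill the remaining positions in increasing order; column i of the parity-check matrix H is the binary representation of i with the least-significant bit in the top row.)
Syndrome s = H · r^T (mod 2), r = 1010010101111111000011000111010:
  s[0] = (1010101010101010101010101010101)·(1010010101111111000011000111010) mod 2 = 1+0+1+0+0+0+0+0+0+0+1+0+1+0+1+0+0+0+0+0+1+0+0+0+0+0+1+0+0+0+0 mod 2 = 1
  s[1] = (0110011001100110011001100110011)·(1010010101111111000011000111010) mod 2 = 0+0+1+0+0+1+0+0+0+1+1+0+0+1+1+0+0+0+0+0+0+1+0+0+0+1+1+0+0+1+0 mod 2 = 0
  s[2] = (0001111000011110000111100001111)·(1010010101111111000011000111010) mod 2 = 0+0+0+0+0+1+0+0+0+0+0+1+1+1+1+0+0+0+0+0+1+1+0+0+0+0+0+1+0+1+0 mod 2 = 1
  s[3] = (0000000111111110000000011111111)·(1010010101111111000011000111010) mod 2 = 0+0+0+0+0+0+0+1+0+1+1+1+1+1+1+0+0+0+0+0+0+0+0+0+0+1+1+1+0+1+0 mod 2 = 1
  s[4] = (0000000000000001111111111111111)·(1010010101111111000011000111010) mod 2 = 0+0+0+0+0+0+0+0+0+0+0+0+0+0+0+1+0+0+0+0+1+1+0+0+0+1+1+1+0+1+0 mod 2 = 1
Syndrome = 10111
Column 29 of H equals this syndrome → error at bit 29 (1-indexed).
Flip bit 29: 1010010101111111000011000111010 → 1010010101111111000011000111110
Extract data bits at positions {3,5,6,7,9,10,11,12,13,14,15,17,18,19,20,21,22,23,24,25,26,27,28,29,30,31}: 10100111111000011000111110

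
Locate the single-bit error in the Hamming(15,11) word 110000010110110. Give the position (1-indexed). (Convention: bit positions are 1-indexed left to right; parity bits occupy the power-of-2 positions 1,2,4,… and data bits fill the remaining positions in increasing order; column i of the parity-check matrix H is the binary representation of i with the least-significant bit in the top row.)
Syndrome s = H · r^T (mod 2), r = 110000010110110:
  s[0] = (101010101010101)·(110000010110110) mod 2 = 1+0+0+0+0+0+0+0+0+0+1+0+1+0+0 mod 2 = 1
  s[1] = (011001100110011)·(110000010110110) mod 2 = 0+1+0+0+0+0+0+0+0+1+1+0+0+1+0 mod 2 = 0
  s[2] = (000111100001111)·(110000010110110) mod 2 = 0+0+0+0+0+0+0+0+0+0+0+0+1+1+0 mod 2 = 0
  s[3] = (000000011111111)·(110000010110110) mod 2 = 0+0+0+0+0+0+0+1+0+1+1+0+1+1+0 mod 2 = 1
Syndrome = 1001
Column i of H is the binary representation of i, so the syndrome is the binary index of the flipped bit.
Read s = 1001 with s[0] as LSB: 1·2^0 + 0·2^1 + 0·2^2 + 1·2^3 = 9.
Error is at bit position 9.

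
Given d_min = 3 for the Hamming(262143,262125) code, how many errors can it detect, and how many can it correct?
Detection only: up to d_min − 1 = 2 errors.
Correction: up to ⌊(d_min − 1)/2⌋ = ⌊2/2⌋ = 1 errors.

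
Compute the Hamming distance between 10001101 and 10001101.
XOR = 00000000, count of 1s = 0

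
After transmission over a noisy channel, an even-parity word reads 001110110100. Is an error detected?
Sum of received bits: 0+0+1+1+1+0+1+1+0+1+0+0 = 6; 6 mod 2 = 0. Result is 0 → no error detected.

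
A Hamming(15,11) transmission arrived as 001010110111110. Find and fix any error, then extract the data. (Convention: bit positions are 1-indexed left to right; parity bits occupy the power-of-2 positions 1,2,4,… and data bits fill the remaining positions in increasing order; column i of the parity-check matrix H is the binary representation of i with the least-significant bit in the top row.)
Syndrome s = H · r^T (mod 2), r = 001010110111110:
  s[0] = (101010101010101)·(001010110111110) mod 2 = 0+0+1+0+1+0+1+0+0+0+1+0+1+0+0 mod 2 = 1
  s[1] = (011001100110011)·(001010110111110) mod 2 = 0+0+1+0+0+0+1+0+0+1+1+0+0+1+0 mod 2 = 1
  s[2] = (000111100001111)·(001010110111110) mod 2 = 0+0+0+0+1+0+1+0+0+0+0+1+1+1+0 mod 2 = 1
  s[3] = (000000011111111)·(001010110111110) mod 2 = 0+0+0+0+0+0+0+1+0+1+1+1+1+1+0 mod 2 = 0
Syndrome = 1110
Column 7 of H equals this syndrome → error at bit 7 (1-indexed).
Flip bit 7: 001010110111110 → 001010010111110
Extract data bits at positions {3,5,6,7,9,10,11,12,13,14,15}: 11000111110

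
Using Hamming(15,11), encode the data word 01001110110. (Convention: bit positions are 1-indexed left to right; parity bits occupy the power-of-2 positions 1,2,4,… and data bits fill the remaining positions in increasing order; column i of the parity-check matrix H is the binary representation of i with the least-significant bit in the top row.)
Codeword c = d · G (mod 2), d = 01001110110:
  c[0] = d·G[:,0] = (01001110110)·(11011010101) mod 2 = 0+1+0+0+1+0+1+0+1+0+0 mod 2 = 0
  c[1] = d·G[:,1] = (01001110110)·(10110110011) mod 2 = 0+0+0+0+0+1+1+0+0+1+0 mod 2 = 1
  c[2] = d·G[:,2] = (01001110110)·(10000000000) mod 2 = 0+0+0+0+0+0+0+0+0+0+0 mod 2 = 0
  c[3] = d·G[:,3] = (01001110110)·(01110001111) mod 2 = 0+1+0+0+0+0+0+0+1+1+0 mod 2 = 1
  c[4] = d·G[:,4] = (01001110110)·(01000000000) mod 2 = 0+1+0+0+0+0+0+0+0+0+0 mod 2 = 1
  c[5] = d·G[:,5] = (01001110110)·(00100000000) mod 2 = 0+0+0+0+0+0+0+0+0+0+0 mod 2 = 0
  c[6] = d·G[:,6] = (01001110110)·(00010000000) mod 2 = 0+0+0+0+0+0+0+0+0+0+0 mod 2 = 0
  c[7] = d·G[:,7] = (01001110110)·(00001111111) mod 2 = 0+0+0+0+1+1+1+0+1+1+0 mod 2 = 1
  c[8] = d·G[:,8] = (01001110110)·(00001000000) mod 2 = 0+0+0+0+1+0+0+0+0+0+0 mod 2 = 1
  c[9] = d·G[:,9] = (01001110110)·(00000100000) mod 2 = 0+0+0+0+0+1+0+0+0+0+0 mod 2 = 1
  c[10] = d·G[:,10] = (01001110110)·(00000010000) mod 2 = 0+0+0+0+0+0+1+0+0+0+0 mod 2 = 1
  c[11] = d·G[:,11] = (01001110110)·(00000001000) mod 2 = 0+0+0+0+0+0+0+0+0+0+0 mod 2 = 0
  c[12] = d·G[:,12] = (01001110110)·(00000000100) mod 2 = 0+0+0+0+0+0+0+0+1+0+0 mod 2 = 1
  c[13] = d·G[:,13] = (01001110110)·(00000000010) mod 2 = 0+0+0+0+0+0+0+0+0+1+0 mod 2 = 1
  c[14] = d·G[:,14] = (01001110110)·(00000000001) mod 2 = 0+0+0+0+0+0+0+0+0+0+0 mod 2 = 0
Codeword = 010110011110110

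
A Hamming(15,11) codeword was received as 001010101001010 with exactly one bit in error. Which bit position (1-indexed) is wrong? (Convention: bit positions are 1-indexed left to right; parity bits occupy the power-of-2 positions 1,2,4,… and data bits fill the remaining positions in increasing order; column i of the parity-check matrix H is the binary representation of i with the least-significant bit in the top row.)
Syndrome s = H · r^T (mod 2), r = 001010101001010:
  s[0] = (101010101010101)·(001010101001010) mod 2 = 0+0+1+0+1+0+1+0+1+0+0+0+0+0+0 mod 2 = 0
  s[1] = (011001100110011)·(001010101001010) mod 2 = 0+0+1+0+0+0+1+0+0+0+0+0+0+1+0 mod 2 = 1
  s[2] = (000111100001111)·(001010101001010) mod 2 = 0+0+0+0+1+0+1+0+0+0+0+1+0+1+0 mod 2 = 0
  s[3] = (000000011111111)·(001010101001010) mod 2 = 0+0+0+0+0+0+0+0+1+0+0+1+0+1+0 mod 2 = 1
Syndrome = 0101
Column i of H is the binary representation of i, so the syndrome is the binary index of the flipped bit.
Read s = 0101 with s[0] as LSB: 0·2^0 + 1·2^1 + 0·2^2 + 1·2^3 = 10.
Error is at bit position 10.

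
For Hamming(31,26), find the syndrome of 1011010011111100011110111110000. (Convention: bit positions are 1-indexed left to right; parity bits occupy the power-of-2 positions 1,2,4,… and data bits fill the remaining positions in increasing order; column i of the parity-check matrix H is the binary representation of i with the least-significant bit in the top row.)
Syndrome s = H · r^T (mod 2), r = 1011010011111100011110111110000:
  s[0] = (1010101010101010101010101010101)·(1011010011111100011110111110000) mod 2 = 1+0+1+0+0+0+0+0+1+0+1+0+1+0+0+0+0+0+1+0+1+0+1+0+1+0+1+0+0+0+0 mod 2 = 0
  s[1] = (0110011001100110011001100110011)·(1011010011111100011110111110000) mod 2 = 0+0+1+0+0+1+0+0+0+1+1+0+0+1+0+0+0+1+1+0+0+0+1+0+0+1+1+0+0+0+0 mod 2 = 0
  s[2] = (0001111000011110000111100001111)·(1011010011111100011110111110000) mod 2 = 0+0+0+1+0+1+0+0+0+0+0+1+1+1+0+0+0+0+0+1+1+0+1+0+0+0+0+0+0+0+0 mod 2 = 0
  s[3] = (0000000111111110000000011111111)·(1011010011111100011110111110000) mod 2 = 0+0+0+0+0+0+0+0+1+1+1+1+1+1+0+0+0+0+0+0+0+0+0+1+1+1+1+0+0+0+0 mod 2 = 0
  s[4] = (0000000000000001111111111111111)·(1011010011111100011110111110000) mod 2 = 0+0+0+0+0+0+0+0+0+0+0+0+0+0+0+0+0+1+1+1+1+0+1+1+1+1+1+0+0+0+0 mod 2 = 1
Syndrome = 00001
Non-zero syndrome: error at position 16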